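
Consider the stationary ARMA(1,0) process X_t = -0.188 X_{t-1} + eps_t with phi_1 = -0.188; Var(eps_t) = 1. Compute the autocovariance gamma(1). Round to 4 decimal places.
\gamma(1) = -0.1949

Multiply the model equation by X_{t-k} and take expectations. With theta_0 = psi_0 = 1 and psi_j the MA(infinity) weights, this gives
  gamma(k) - sum_i phi_i gamma(k-i) = c_k,
  c_k = sigma^2 * sum_{j=k..q} theta_j psi_{j-k}   (c_k = 0 for k > q),
using gamma(-m) = gamma(m).
Pure AR (q = 0): c_0 = sigma^2 = 1, c_k = 0 for k >= 1.
Equations for k = 0 and k = 1 (AR order 1):
  gamma(0) = phi_1 gamma(1) + c_0
  gamma(1) = phi_1 gamma(0) + c_1
Substituting the second into the first: gamma(0) (1 - phi_1^2) = c_0 + phi_1 c_1, so
  gamma(0) = c_0 / (1 - phi_1^2) = 1 / (1 - (-0.188)^2) = 1 / 0.964656 = 1.036639.
  gamma(1) = phi_1 gamma(0) = (-0.188)(1.036639) = -0.194888.
Therefore gamma(1) = -0.1949 (to 4 decimal places).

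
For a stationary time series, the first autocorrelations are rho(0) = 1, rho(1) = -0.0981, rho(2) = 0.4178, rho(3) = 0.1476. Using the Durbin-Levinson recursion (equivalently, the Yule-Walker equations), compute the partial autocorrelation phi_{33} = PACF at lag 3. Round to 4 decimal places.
\phi_{33} = 0.2580

The PACF at lag k is phi_{kk}, the last component of the solution
to the Yule-Walker system G_k phi = r_k where
  (G_k)_{ij} = rho(|i - j|), (r_k)_i = rho(i), i,j = 1..k.
Equivalently, Durbin-Levinson gives phi_{kk} iteratively:
  phi_{11} = rho(1)
  phi_{kk} = [rho(k) - sum_{j=1..k-1} phi_{k-1,j} rho(k-j)]
            / [1 - sum_{j=1..k-1} phi_{k-1,j} rho(j)],
  phi_{k,j} = phi_{k-1,j} - phi_{kk} phi_{k-1,k-j},  j = 1..k-1.
Step k = 1:
  phi_11 = rho(1) = -0.0981.
Step k = 2:
  phi_22 = [rho(2) - phi_11 rho(1)] / [1 - phi_11 rho(1)] = [0.4178 - (-0.0981)(-0.0981)] / [1 - (-0.0981)(-0.0981)]
         = 0.40817639 / 0.99037639 = 0.412143.
  Update: phi_21 = phi_11 - phi_22 phi_11 = -0.0981 - (0.412143)(-0.0981) = -0.057669.
Step k = 3:
  phi_33 = [rho(3) - phi_21 rho(2) - phi_22 rho(1)] / [1 - phi_21 rho(1) - phi_22 rho(2)]
    numerator   = 0.1476 - (-0.057669)(0.4178) - (0.412143)(-0.0981) = 0.21212522
    denominator = 1 - (-0.057669)(-0.0981) - (0.412143)(0.4178) = 0.82214947
  phi_33 = 0.21212522 / 0.82214947 = 0.258.
Therefore phi_{33} = 0.2580.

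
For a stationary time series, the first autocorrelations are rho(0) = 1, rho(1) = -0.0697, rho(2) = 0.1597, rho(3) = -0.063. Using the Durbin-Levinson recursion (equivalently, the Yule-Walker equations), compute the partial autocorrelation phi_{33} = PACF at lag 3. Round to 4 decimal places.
\phi_{33} = -0.0440

The PACF at lag k is phi_{kk}, the last component of the solution
to the Yule-Walker system G_k phi = r_k where
  (G_k)_{ij} = rho(|i - j|), (r_k)_i = rho(i), i,j = 1..k.
Equivalently, Durbin-Levinson gives phi_{kk} iteratively:
  phi_{11} = rho(1)
  phi_{kk} = [rho(k) - sum_{j=1..k-1} phi_{k-1,j} rho(k-j)]
            / [1 - sum_{j=1..k-1} phi_{k-1,j} rho(j)],
  phi_{k,j} = phi_{k-1,j} - phi_{kk} phi_{k-1,k-j},  j = 1..k-1.
Step k = 1:
  phi_11 = rho(1) = -0.0697.
Step k = 2:
  phi_22 = [rho(2) - phi_11 rho(1)] / [1 - phi_11 rho(1)] = [0.1597 - (-0.0697)(-0.0697)] / [1 - (-0.0697)(-0.0697)]
         = 0.15484191 / 0.99514191 = 0.155598.
  Update: phi_21 = phi_11 - phi_22 phi_11 = -0.0697 - (0.155598)(-0.0697) = -0.058855.
Step k = 3:
  phi_33 = [rho(3) - phi_21 rho(2) - phi_22 rho(1)] / [1 - phi_21 rho(1) - phi_22 rho(2)]
    numerator   = -0.063 - (-0.058855)(0.1597) - (0.155598)(-0.0697) = -0.04275572
    denominator = 1 - (-0.058855)(-0.0697) - (0.155598)(0.1597) = 0.97104885
  phi_33 = -0.04275572 / 0.97104885 = -0.044.
Therefore phi_{33} = -0.0440.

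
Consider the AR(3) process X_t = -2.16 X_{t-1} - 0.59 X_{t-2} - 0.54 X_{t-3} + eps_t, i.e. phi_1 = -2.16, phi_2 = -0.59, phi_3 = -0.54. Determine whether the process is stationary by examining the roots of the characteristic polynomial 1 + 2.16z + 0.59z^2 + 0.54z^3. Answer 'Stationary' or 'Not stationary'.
\text{Not stationary}

The AR(p) characteristic polynomial is P(z) = 1 + 2.16z + 0.59z^2 + 0.54z^3.
Stationarity requires all roots to lie outside the unit circle, i.e. |z| > 1 for every root.
Degree 3: look for a simple real root z0 first, then factor out (1 - z/z0) and solve the remaining quadratic.
Testing z0 = -0.5: P(-0.5) = 1 + (2.16)(-0.5) + (0.59)(-0.5)^2 + (0.54)(-0.5)^3
  = 1 + (-1.08) + (0.1475) + (-0.0675) = 0.  So z_0 = -0.5 is a root, |z_0| = 0.5.
Divide out the factor (1 + 2 z) = (1 - z/z0) (since 1/z0 = -2):
  P(z) = (1 + 2 z)(1 + (0.16) z + (0.27) z^2)
  [check: z-coef 0.16 - (-2) = 2.16; z^2-coef 0.27 - (-2)(0.16) = 0.59; z^3-coef -(-2)(0.27) = 0.54.]
Remaining roots from the quadratic factor 1 + (0.16) z + (0.27) z^2:
  Set 1 + (0.16) z + (0.27) z^2 = 0, i.e. a z^2 + b z + c = 0 with a = 0.27, b = 0.16, c = 1.
  Discriminant D = b^2 - 4ac = (0.16)^2 - 4*(0.27)*1 = 0.0256 - (1.08) = -1.0544.
  D < 0, so the roots are the complex-conjugate pair z = (-b +/- i sqrt(-D)) / (2a) = -0.2963 +/- 1.9016i.
  For a conjugate pair |z|^2 = z * conj(z) = (product of roots) = c/a = 1/(0.27) = 3.703704, so |z| = sqrt(3.703704) = 1.9245 for both roots.
Moduli of all roots: 0.5000, 1.9245, 1.9245.
All moduli strictly greater than 1? No.
Verdict: Not stationary.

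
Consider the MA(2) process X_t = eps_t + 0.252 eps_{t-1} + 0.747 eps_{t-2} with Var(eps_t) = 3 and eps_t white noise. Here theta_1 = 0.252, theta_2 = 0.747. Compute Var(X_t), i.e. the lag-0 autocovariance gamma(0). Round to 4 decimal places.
\gamma(0) = 4.8645

For an MA(q) process X_t = eps_t + sum_i theta_i eps_{t-i} with
Var(eps_t) = sigma^2, the variance is
  gamma(0) = sigma^2 * (1 + sum_i theta_i^2).
  sum_i theta_i^2 = (0.252)^2 + (0.747)^2 = 0.063504 + 0.558009 = 0.621513.
  gamma(0) = 3 * (1 + 0.621513) = 3 * 1.621513 = 4.864539, which rounds to 4.8645.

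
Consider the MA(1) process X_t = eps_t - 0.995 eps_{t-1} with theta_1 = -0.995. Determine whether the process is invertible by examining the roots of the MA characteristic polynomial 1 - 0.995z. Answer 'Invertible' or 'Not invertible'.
\text{Invertible}

The MA(q) characteristic polynomial is P(z) = 1 - 0.995z.
Invertibility requires all roots to lie outside the unit circle, i.e. |z| > 1 for every root.
This is linear in z: 1 + (-0.995) z = 0  =>  z = -1/(-0.995) = 1.005025,  |z| = 1.005025.
Moduli of all roots: 1.0050.
All moduli strictly greater than 1? Yes.
Verdict: Invertible.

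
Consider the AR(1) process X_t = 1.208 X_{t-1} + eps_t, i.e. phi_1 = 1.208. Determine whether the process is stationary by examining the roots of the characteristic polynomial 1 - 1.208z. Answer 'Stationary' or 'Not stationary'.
\text{Not stationary}

The AR(p) characteristic polynomial is P(z) = 1 - 1.208z.
Stationarity requires all roots to lie outside the unit circle, i.e. |z| > 1 for every root.
This is linear in z: 1 + (-1.208) z = 0  =>  z = -1/(-1.208) = 0.827815,  |z| = 0.827815.
Moduli of all roots: 0.8278.
All moduli strictly greater than 1? No.
Verdict: Not stationary.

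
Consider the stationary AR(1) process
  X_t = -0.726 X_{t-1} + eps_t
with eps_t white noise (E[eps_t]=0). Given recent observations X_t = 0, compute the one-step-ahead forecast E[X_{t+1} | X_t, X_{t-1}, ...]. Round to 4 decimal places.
E[X_{t+1} \mid \mathcal F_t] = 0.0000

For an AR(p) model X_t = c + sum_i phi_i X_{t-i} + eps_t, the
one-step-ahead conditional mean is
  E[X_{t+1} | X_t, ...] = c + sum_i phi_i X_{t+1-i}.
Substitute known values:
  E[X_{t+1} | ...] = (-0.726) * (0)
                   = 0.0000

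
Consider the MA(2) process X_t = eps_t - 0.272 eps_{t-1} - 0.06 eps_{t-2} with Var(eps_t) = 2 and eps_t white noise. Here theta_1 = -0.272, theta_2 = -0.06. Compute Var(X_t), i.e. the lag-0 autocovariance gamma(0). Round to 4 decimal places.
\gamma(0) = 2.1552

For an MA(q) process X_t = eps_t + sum_i theta_i eps_{t-i} with
Var(eps_t) = sigma^2, the variance is
  gamma(0) = sigma^2 * (1 + sum_i theta_i^2).
  sum_i theta_i^2 = (-0.272)^2 + (-0.06)^2 = 0.073984 + 0.0036 = 0.077584.
  gamma(0) = 2 * (1 + 0.077584) = 2 * 1.077584 = 2.155168, which rounds to 2.1552.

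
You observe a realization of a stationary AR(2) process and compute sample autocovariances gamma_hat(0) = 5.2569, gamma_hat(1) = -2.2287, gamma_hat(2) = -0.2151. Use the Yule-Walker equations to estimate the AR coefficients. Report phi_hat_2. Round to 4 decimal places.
\hat\phi_{2} = -0.2690

The Yule-Walker equations for an AR(p) process read, in matrix form,
  Gamma_p phi = r_p,   with   (Gamma_p)_{ij} = gamma(|i - j|),
                       (r_p)_i = gamma(i),   i,j = 1..p.
Substitute the sample gammas (Toeplitz matrix and right-hand side of size 2):
  Gamma_p = [[5.2569, -2.2287], [-2.2287, 5.2569]]
  r_p     = [-2.2287, -0.2151]
Written out:
  5.2569 phi_1 - 2.2287 phi_2 = -2.2287
  -2.2287 phi_1 + 5.2569 phi_2 = -0.2151
Solve by Cramer's rule:
  det = gamma(0)^2 - gamma(1)^2 = (5.2569)^2 - (-2.2287)^2 = 27.63499761 - 4.96710369 = 22.66789392
  phi_hat_1 = [gamma(1) gamma(0) - gamma(1) gamma(2)] / det = [(-2.2287)(5.2569) - (-2.2287)(-0.2151)] / 22.66789392 = -12.1954464 / 22.66789392 = -0.538
  phi_hat_2 = [gamma(0) gamma(2) - gamma(1)^2] / det = [(5.2569)(-0.2151) - (-2.2287)^2] / 22.66789392 = -6.09786288 / 22.66789392 = -0.269
So phi_hat = [-0.5380, -0.2690].
Therefore phi_hat_2 = -0.2690.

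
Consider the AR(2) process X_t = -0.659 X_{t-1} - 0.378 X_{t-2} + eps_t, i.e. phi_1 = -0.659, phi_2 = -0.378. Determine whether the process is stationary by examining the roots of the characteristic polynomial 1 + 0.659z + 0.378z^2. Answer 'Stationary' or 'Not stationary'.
\text{Stationary}

The AR(p) characteristic polynomial is P(z) = 1 + 0.659z + 0.378z^2.
Stationarity requires all roots to lie outside the unit circle, i.e. |z| > 1 for every root.
Set 1 + (0.659) z + (0.378) z^2 = 0, i.e. a z^2 + b z + c = 0 with a = 0.378, b = 0.659, c = 1.
Discriminant D = b^2 - 4ac = (0.659)^2 - 4*(0.378)*1 = 0.434281 - (1.512) = -1.077719.
D < 0, so the roots are the complex-conjugate pair z = (-b +/- i sqrt(-D)) / (2a) = -0.8717 +/- 1.3732i.
For a conjugate pair |z|^2 = z * conj(z) = (product of roots) = c/a = 1/(0.378) = 2.645503, so |z| = sqrt(2.645503) = 1.6265 for both roots.
Moduli of all roots: 1.6265, 1.6265.
All moduli strictly greater than 1? Yes.
Verdict: Stationary.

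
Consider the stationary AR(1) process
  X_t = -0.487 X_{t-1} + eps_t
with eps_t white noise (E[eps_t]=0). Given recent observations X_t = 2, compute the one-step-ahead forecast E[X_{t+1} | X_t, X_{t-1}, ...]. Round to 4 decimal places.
E[X_{t+1} \mid \mathcal F_t] = -0.9740

For an AR(p) model X_t = c + sum_i phi_i X_{t-i} + eps_t, the
one-step-ahead conditional mean is
  E[X_{t+1} | X_t, ...] = c + sum_i phi_i X_{t+1-i}.
Substitute known values:
  E[X_{t+1} | ...] = (-0.487) * (2)
                   = -0.9740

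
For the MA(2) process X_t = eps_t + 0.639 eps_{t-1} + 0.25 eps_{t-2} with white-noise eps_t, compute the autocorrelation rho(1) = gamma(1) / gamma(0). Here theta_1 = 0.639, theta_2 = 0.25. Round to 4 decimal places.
\rho(1) = 0.5431

For an MA(q) process with theta_0 = 1, the autocovariance is
  gamma(k) = sigma^2 * sum_{i=0..q-k} theta_i * theta_{i+k},
and rho(k) = gamma(k) / gamma(0). Sigma^2 cancels.
  numerator   = (1)*(0.639) + (0.639)*(0.25) = 0.79875.
  denominator = (1)^2 + (0.639)^2 + (0.25)^2 = 1.470821.
  rho(1) = 0.79875 / 1.470821 = 0.5431.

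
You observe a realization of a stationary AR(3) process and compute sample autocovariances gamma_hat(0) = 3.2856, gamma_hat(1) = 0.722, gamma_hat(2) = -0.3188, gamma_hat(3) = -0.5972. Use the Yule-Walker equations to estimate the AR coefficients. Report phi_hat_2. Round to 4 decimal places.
\hat\phi_{2} = -0.1190

The Yule-Walker equations for an AR(p) process read, in matrix form,
  Gamma_p phi = r_p,   with   (Gamma_p)_{ij} = gamma(|i - j|),
                       (r_p)_i = gamma(i),   i,j = 1..p.
Substitute the sample gammas (Toeplitz matrix and right-hand side of size 3):
  Gamma_p = [[3.2856, 0.722, -0.3188], [0.722, 3.2856, 0.722], [-0.3188, 0.722, 3.2856]]
  r_p     = [0.722, -0.3188, -0.5972]
Written out (R1..R3):
  (R1) 3.2856 phi_1 + 0.722 phi_2 - 0.3188 phi_3 = 0.722
  (R2) 0.722 phi_1 + 3.2856 phi_2 + 0.722 phi_3 = -0.3188
  (R3) -0.3188 phi_1 + 0.722 phi_2 + 3.2856 phi_3 = -0.5972
Gaussian elimination:
  R2 <- R2 - (0.722/3.2856) R1 = R2 - (0.219747) R1:  3.126943 phi_2 + 0.792055 phi_3 = -0.477457
  R3 <- R3 - (-0.3188/3.2856) R1 = R3 - (-0.097029) R1:  0.792055 phi_2 + 3.254667 phi_3 = -0.527145
  R3 <- R3 - (0.792055/3.126943) R2 = R3 - (0.2533) R2:  3.054039 phi_3 = -0.406205
Back-substitution:
  phi_hat_3 = -0.406205 / 3.054039 = -0.133006
  phi_hat_2 = (-0.477457 - (0.792055)(-0.133006)) / 3.126943 = -0.119001
  phi_hat_1 = (0.722 - (0.722)(-0.119001) - (-0.3188)(-0.133006)) / 3.2856 = 0.232991
So phi_hat = [0.2330, -0.1190, -0.1330].
Therefore phi_hat_2 = -0.1190.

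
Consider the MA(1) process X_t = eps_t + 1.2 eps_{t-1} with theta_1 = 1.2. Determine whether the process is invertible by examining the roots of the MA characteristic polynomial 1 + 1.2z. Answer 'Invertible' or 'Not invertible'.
\text{Not invertible}

The MA(q) characteristic polynomial is P(z) = 1 + 1.2z.
Invertibility requires all roots to lie outside the unit circle, i.e. |z| > 1 for every root.
This is linear in z: 1 + (1.2) z = 0  =>  z = -1/(1.2) = -0.833333,  |z| = 0.833333.
Moduli of all roots: 0.8333.
All moduli strictly greater than 1? No.
Verdict: Not invertible.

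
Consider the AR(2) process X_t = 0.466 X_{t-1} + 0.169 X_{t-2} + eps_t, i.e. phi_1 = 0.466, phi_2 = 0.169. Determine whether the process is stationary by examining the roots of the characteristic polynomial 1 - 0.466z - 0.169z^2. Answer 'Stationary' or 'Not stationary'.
\text{Stationary}

The AR(p) characteristic polynomial is P(z) = 1 - 0.466z - 0.169z^2.
Stationarity requires all roots to lie outside the unit circle, i.e. |z| > 1 for every root.
Set 1 + (-0.466) z + (-0.169) z^2 = 0, i.e. a z^2 + b z + c = 0 with a = -0.169, b = -0.466, c = 1.
Discriminant D = b^2 - 4ac = (-0.466)^2 - 4*(-0.169)*1 = 0.217156 - (-0.676) = 0.893156.
D >= 0, so the roots are real: z = (-b +/- sqrt(D)) / (2a) = (0.466 +/- 0.945069) / (-0.338).
  z_1 = (0.466 + 0.945069) / (-0.338) = -4.1748,   |z_1| = 4.1748.
  z_2 = (0.466 - 0.945069) / (-0.338) = 1.4174,   |z_2| = 1.4174.
Moduli of all roots: 4.1748, 1.4174.
All moduli strictly greater than 1? Yes.
Verdict: Stationary.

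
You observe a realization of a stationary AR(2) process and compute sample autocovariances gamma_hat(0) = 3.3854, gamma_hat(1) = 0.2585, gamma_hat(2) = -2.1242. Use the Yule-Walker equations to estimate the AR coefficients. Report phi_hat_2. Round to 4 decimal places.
\hat\phi_{2} = -0.6370

The Yule-Walker equations for an AR(p) process read, in matrix form,
  Gamma_p phi = r_p,   with   (Gamma_p)_{ij} = gamma(|i - j|),
                       (r_p)_i = gamma(i),   i,j = 1..p.
Substitute the sample gammas (Toeplitz matrix and right-hand side of size 2):
  Gamma_p = [[3.3854, 0.2585], [0.2585, 3.3854]]
  r_p     = [0.2585, -2.1242]
Written out:
  3.3854 phi_1 + 0.2585 phi_2 = 0.2585
  0.2585 phi_1 + 3.3854 phi_2 = -2.1242
Solve by Cramer's rule:
  det = gamma(0)^2 - gamma(1)^2 = (3.3854)^2 - (0.2585)^2 = 11.46093316 - 0.06682225 = 11.39411091
  phi_hat_1 = [gamma(1) gamma(0) - gamma(1) gamma(2)] / det = [(0.2585)(3.3854) - (0.2585)(-2.1242)] / 11.39411091 = 1.4242316 / 11.39411091 = 0.125
  phi_hat_2 = [gamma(0) gamma(2) - gamma(1)^2] / det = [(3.3854)(-2.1242) - (0.2585)^2] / 11.39411091 = -7.25808893 / 11.39411091 = -0.637
So phi_hat = [0.1250, -0.6370].
Therefore phi_hat_2 = -0.6370.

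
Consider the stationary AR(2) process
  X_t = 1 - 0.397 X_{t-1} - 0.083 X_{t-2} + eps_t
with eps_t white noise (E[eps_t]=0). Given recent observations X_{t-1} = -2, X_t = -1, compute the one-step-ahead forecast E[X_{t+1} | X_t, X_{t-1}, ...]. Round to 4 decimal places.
E[X_{t+1} \mid \mathcal F_t] = 1.5630

For an AR(p) model X_t = c + sum_i phi_i X_{t-i} + eps_t, the
one-step-ahead conditional mean is
  E[X_{t+1} | X_t, ...] = c + sum_i phi_i X_{t+1-i}.
Substitute known values:
  E[X_{t+1} | ...] = 1 + (-0.397) * (-1) + (-0.083) * (-2)
                   = 1.5630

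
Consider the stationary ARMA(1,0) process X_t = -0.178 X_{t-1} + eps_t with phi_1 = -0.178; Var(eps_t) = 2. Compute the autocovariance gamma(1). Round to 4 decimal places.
\gamma(1) = -0.3676

Multiply the model equation by X_{t-k} and take expectations. With theta_0 = psi_0 = 1 and psi_j the MA(infinity) weights, this gives
  gamma(k) - sum_i phi_i gamma(k-i) = c_k,
  c_k = sigma^2 * sum_{j=k..q} theta_j psi_{j-k}   (c_k = 0 for k > q),
using gamma(-m) = gamma(m).
Pure AR (q = 0): c_0 = sigma^2 = 2, c_k = 0 for k >= 1.
Equations for k = 0 and k = 1 (AR order 1):
  gamma(0) = phi_1 gamma(1) + c_0
  gamma(1) = phi_1 gamma(0) + c_1
Substituting the second into the first: gamma(0) (1 - phi_1^2) = c_0 + phi_1 c_1, so
  gamma(0) = c_0 / (1 - phi_1^2) = 2 / (1 - (-0.178)^2) = 2 / 0.968316 = 2.065441.
  gamma(1) = phi_1 gamma(0) = (-0.178)(2.065441) = -0.367649.
Therefore gamma(1) = -0.3676 (to 4 decimal places).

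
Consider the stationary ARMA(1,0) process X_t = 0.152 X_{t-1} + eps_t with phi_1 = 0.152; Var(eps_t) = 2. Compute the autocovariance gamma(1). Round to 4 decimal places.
\gamma(1) = 0.3112

Multiply the model equation by X_{t-k} and take expectations. With theta_0 = psi_0 = 1 and psi_j the MA(infinity) weights, this gives
  gamma(k) - sum_i phi_i gamma(k-i) = c_k,
  c_k = sigma^2 * sum_{j=k..q} theta_j psi_{j-k}   (c_k = 0 for k > q),
using gamma(-m) = gamma(m).
Pure AR (q = 0): c_0 = sigma^2 = 2, c_k = 0 for k >= 1.
Equations for k = 0 and k = 1 (AR order 1):
  gamma(0) = phi_1 gamma(1) + c_0
  gamma(1) = phi_1 gamma(0) + c_1
Substituting the second into the first: gamma(0) (1 - phi_1^2) = c_0 + phi_1 c_1, so
  gamma(0) = c_0 / (1 - phi_1^2) = 2 / (1 - (0.152)^2) = 2 / 0.976896 = 2.047301.
  gamma(1) = phi_1 gamma(0) = (0.152)(2.047301) = 0.31119.
Therefore gamma(1) = 0.3112 (to 4 decimal places).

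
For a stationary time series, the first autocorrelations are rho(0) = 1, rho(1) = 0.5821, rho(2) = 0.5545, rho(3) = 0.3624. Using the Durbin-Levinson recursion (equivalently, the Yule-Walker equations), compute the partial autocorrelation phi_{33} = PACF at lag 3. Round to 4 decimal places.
\phi_{33} = -0.0761

The PACF at lag k is phi_{kk}, the last component of the solution
to the Yule-Walker system G_k phi = r_k where
  (G_k)_{ij} = rho(|i - j|), (r_k)_i = rho(i), i,j = 1..k.
Equivalently, Durbin-Levinson gives phi_{kk} iteratively:
  phi_{11} = rho(1)
  phi_{kk} = [rho(k) - sum_{j=1..k-1} phi_{k-1,j} rho(k-j)]
            / [1 - sum_{j=1..k-1} phi_{k-1,j} rho(j)],
  phi_{k,j} = phi_{k-1,j} - phi_{kk} phi_{k-1,k-j},  j = 1..k-1.
Step k = 1:
  phi_11 = rho(1) = 0.5821.
Step k = 2:
  phi_22 = [rho(2) - phi_11 rho(1)] / [1 - phi_11 rho(1)] = [0.5545 - (0.5821)(0.5821)] / [1 - (0.5821)(0.5821)]
         = 0.21565959 / 0.66115959 = 0.326184.
  Update: phi_21 = phi_11 - phi_22 phi_11 = 0.5821 - (0.326184)(0.5821) = 0.392228.
Step k = 3:
  phi_33 = [rho(3) - phi_21 rho(2) - phi_22 rho(1)] / [1 - phi_21 rho(1) - phi_22 rho(2)]
    numerator   = 0.3624 - (0.392228)(0.5545) - (0.326184)(0.5821) = -0.04496226
    denominator = 1 - (0.392228)(0.5821) - (0.326184)(0.5545) = 0.59081491
  phi_33 = -0.04496226 / 0.59081491 = -0.0761.
Therefore phi_{33} = -0.0761.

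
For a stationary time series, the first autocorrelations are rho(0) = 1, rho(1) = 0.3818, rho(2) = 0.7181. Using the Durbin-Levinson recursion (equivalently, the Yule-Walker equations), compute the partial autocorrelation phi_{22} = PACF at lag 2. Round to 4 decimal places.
\phi_{22} = 0.6700

The PACF at lag k is phi_{kk}, the last component of the solution
to the Yule-Walker system G_k phi = r_k where
  (G_k)_{ij} = rho(|i - j|), (r_k)_i = rho(i), i,j = 1..k.
Equivalently, Durbin-Levinson gives phi_{kk} iteratively:
  phi_{11} = rho(1)
  phi_{kk} = [rho(k) - sum_{j=1..k-1} phi_{k-1,j} rho(k-j)]
            / [1 - sum_{j=1..k-1} phi_{k-1,j} rho(j)],
  phi_{k,j} = phi_{k-1,j} - phi_{kk} phi_{k-1,k-j},  j = 1..k-1.
Step k = 1:
  phi_11 = rho(1) = 0.3818.
Step k = 2:
  phi_22 = [rho(2) - phi_11 rho(1)] / [1 - phi_11 rho(1)] = [0.7181 - (0.3818)(0.3818)] / [1 - (0.3818)(0.3818)]
         = 0.57232876 / 0.85422876 = 0.67.
Therefore phi_{22} = 0.6700.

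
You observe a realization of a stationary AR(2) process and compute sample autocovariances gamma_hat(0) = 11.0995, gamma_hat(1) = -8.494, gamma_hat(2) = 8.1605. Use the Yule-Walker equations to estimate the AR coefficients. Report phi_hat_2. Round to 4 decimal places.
\hat\phi_{2} = 0.3610

The Yule-Walker equations for an AR(p) process read, in matrix form,
  Gamma_p phi = r_p,   with   (Gamma_p)_{ij} = gamma(|i - j|),
                       (r_p)_i = gamma(i),   i,j = 1..p.
Substitute the sample gammas (Toeplitz matrix and right-hand side of size 2):
  Gamma_p = [[11.0995, -8.494], [-8.494, 11.0995]]
  r_p     = [-8.494, 8.1605]
Written out:
  11.0995 phi_1 - 8.494 phi_2 = -8.494
  -8.494 phi_1 + 11.0995 phi_2 = 8.1605
Solve by Cramer's rule:
  det = gamma(0)^2 - gamma(1)^2 = (11.0995)^2 - (-8.494)^2 = 123.19890025 - 72.148036 = 51.05086425
  phi_hat_1 = [gamma(1) gamma(0) - gamma(1) gamma(2)] / det = [(-8.494)(11.0995) - (-8.494)(8.1605)] / 51.05086425 = -24.963866 / 51.05086425 = -0.489
  phi_hat_2 = [gamma(0) gamma(2) - gamma(1)^2] / det = [(11.0995)(8.1605) - (-8.494)^2] / 51.05086425 = 18.42943375 / 51.05086425 = 0.361
So phi_hat = [-0.4890, 0.3610].
Therefore phi_hat_2 = 0.3610.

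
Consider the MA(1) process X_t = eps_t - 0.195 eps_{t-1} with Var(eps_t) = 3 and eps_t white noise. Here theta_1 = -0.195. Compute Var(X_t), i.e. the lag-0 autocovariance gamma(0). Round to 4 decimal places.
\gamma(0) = 3.1141

For an MA(q) process X_t = eps_t + sum_i theta_i eps_{t-i} with
Var(eps_t) = sigma^2, the variance is
  gamma(0) = sigma^2 * (1 + sum_i theta_i^2).
  sum_i theta_i^2 = (-0.195)^2 = 0.038025.
  gamma(0) = 3 * (1 + 0.038025) = 3 * 1.038025 = 3.114075, which rounds to 3.1141.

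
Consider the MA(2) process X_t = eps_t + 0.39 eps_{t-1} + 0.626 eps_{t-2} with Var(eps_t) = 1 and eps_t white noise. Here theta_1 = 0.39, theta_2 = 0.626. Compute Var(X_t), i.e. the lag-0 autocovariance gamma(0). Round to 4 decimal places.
\gamma(0) = 1.5440

For an MA(q) process X_t = eps_t + sum_i theta_i eps_{t-i} with
Var(eps_t) = sigma^2, the variance is
  gamma(0) = sigma^2 * (1 + sum_i theta_i^2).
  sum_i theta_i^2 = (0.39)^2 + (0.626)^2 = 0.1521 + 0.391876 = 0.543976.
  gamma(0) = 1 * (1 + 0.543976) = 1 * 1.543976 = 1.543976, which rounds to 1.5440.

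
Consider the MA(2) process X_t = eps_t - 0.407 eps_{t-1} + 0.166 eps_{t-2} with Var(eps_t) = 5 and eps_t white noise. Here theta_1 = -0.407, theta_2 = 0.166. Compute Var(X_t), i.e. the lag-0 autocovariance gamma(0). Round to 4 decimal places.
\gamma(0) = 5.9660

For an MA(q) process X_t = eps_t + sum_i theta_i eps_{t-i} with
Var(eps_t) = sigma^2, the variance is
  gamma(0) = sigma^2 * (1 + sum_i theta_i^2).
  sum_i theta_i^2 = (-0.407)^2 + (0.166)^2 = 0.165649 + 0.027556 = 0.193205.
  gamma(0) = 5 * (1 + 0.193205) = 5 * 1.193205 = 5.966025, which rounds to 5.9660.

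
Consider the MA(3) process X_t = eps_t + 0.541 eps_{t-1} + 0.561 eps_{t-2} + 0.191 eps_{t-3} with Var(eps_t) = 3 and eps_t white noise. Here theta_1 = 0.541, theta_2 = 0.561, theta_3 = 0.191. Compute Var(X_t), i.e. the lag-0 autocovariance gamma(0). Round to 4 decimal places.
\gamma(0) = 4.9316

For an MA(q) process X_t = eps_t + sum_i theta_i eps_{t-i} with
Var(eps_t) = sigma^2, the variance is
  gamma(0) = sigma^2 * (1 + sum_i theta_i^2).
  sum_i theta_i^2 = (0.541)^2 + (0.561)^2 + (0.191)^2 = 0.292681 + 0.314721 + 0.036481 = 0.643883.
  gamma(0) = 3 * (1 + 0.643883) = 3 * 1.643883 = 4.931649, which rounds to 4.9316.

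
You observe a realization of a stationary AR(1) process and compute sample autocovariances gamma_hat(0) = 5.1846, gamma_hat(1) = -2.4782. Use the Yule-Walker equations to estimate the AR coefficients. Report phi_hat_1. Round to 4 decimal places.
\hat\phi_{1} = -0.4780

The Yule-Walker equations for an AR(p) process read, in matrix form,
  Gamma_p phi = r_p,   with   (Gamma_p)_{ij} = gamma(|i - j|),
                       (r_p)_i = gamma(i),   i,j = 1..p.
Substitute the sample gammas (Toeplitz matrix and right-hand side of size 1):
  Gamma_p = [[5.1846]]
  r_p     = [-2.4782]
With p = 1 this is the single equation gamma(0) phi_1 = gamma(1):
  phi_hat_1 = gamma(1) / gamma(0) = -2.4782 / 5.1846 = -0.4780.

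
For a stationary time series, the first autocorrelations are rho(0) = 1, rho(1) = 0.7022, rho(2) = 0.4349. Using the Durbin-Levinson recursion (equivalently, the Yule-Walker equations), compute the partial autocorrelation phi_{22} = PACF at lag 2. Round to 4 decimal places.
\phi_{22} = -0.1148

The PACF at lag k is phi_{kk}, the last component of the solution
to the Yule-Walker system G_k phi = r_k where
  (G_k)_{ij} = rho(|i - j|), (r_k)_i = rho(i), i,j = 1..k.
Equivalently, Durbin-Levinson gives phi_{kk} iteratively:
  phi_{11} = rho(1)
  phi_{kk} = [rho(k) - sum_{j=1..k-1} phi_{k-1,j} rho(k-j)]
            / [1 - sum_{j=1..k-1} phi_{k-1,j} rho(j)],
  phi_{k,j} = phi_{k-1,j} - phi_{kk} phi_{k-1,k-j},  j = 1..k-1.
Step k = 1:
  phi_11 = rho(1) = 0.7022.
Step k = 2:
  phi_22 = [rho(2) - phi_11 rho(1)] / [1 - phi_11 rho(1)] = [0.4349 - (0.7022)(0.7022)] / [1 - (0.7022)(0.7022)]
         = -0.05818484 / 0.50691516 = -0.1148.
Therefore phi_{22} = -0.1148.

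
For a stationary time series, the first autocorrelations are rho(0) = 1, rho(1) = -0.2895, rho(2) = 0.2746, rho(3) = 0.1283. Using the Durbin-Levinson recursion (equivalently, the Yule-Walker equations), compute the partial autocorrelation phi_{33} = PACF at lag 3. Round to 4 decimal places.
\phi_{33} = 0.2870

The PACF at lag k is phi_{kk}, the last component of the solution
to the Yule-Walker system G_k phi = r_k where
  (G_k)_{ij} = rho(|i - j|), (r_k)_i = rho(i), i,j = 1..k.
Equivalently, Durbin-Levinson gives phi_{kk} iteratively:
  phi_{11} = rho(1)
  phi_{kk} = [rho(k) - sum_{j=1..k-1} phi_{k-1,j} rho(k-j)]
            / [1 - sum_{j=1..k-1} phi_{k-1,j} rho(j)],
  phi_{k,j} = phi_{k-1,j} - phi_{kk} phi_{k-1,k-j},  j = 1..k-1.
Step k = 1:
  phi_11 = rho(1) = -0.2895.
Step k = 2:
  phi_22 = [rho(2) - phi_11 rho(1)] / [1 - phi_11 rho(1)] = [0.2746 - (-0.2895)(-0.2895)] / [1 - (-0.2895)(-0.2895)]
         = 0.19078975 / 0.91618975 = 0.208243.
  Update: phi_21 = phi_11 - phi_22 phi_11 = -0.2895 - (0.208243)(-0.2895) = -0.229214.
Step k = 3:
  phi_33 = [rho(3) - phi_21 rho(2) - phi_22 rho(1)] / [1 - phi_21 rho(1) - phi_22 rho(2)]
    numerator   = 0.1283 - (-0.229214)(0.2746) - (0.208243)(-0.2895) = 0.25152834
    denominator = 1 - (-0.229214)(-0.2895) - (0.208243)(0.2746) = 0.87645919
  phi_33 = 0.25152834 / 0.87645919 = 0.287.
Therefore phi_{33} = 0.2870.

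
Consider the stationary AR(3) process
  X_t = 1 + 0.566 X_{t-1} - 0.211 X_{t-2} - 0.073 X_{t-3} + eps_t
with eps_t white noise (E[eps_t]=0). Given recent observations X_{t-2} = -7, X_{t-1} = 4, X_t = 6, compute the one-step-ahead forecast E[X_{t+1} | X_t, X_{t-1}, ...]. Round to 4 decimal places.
E[X_{t+1} \mid \mathcal F_t] = 4.0630

For an AR(p) model X_t = c + sum_i phi_i X_{t-i} + eps_t, the
one-step-ahead conditional mean is
  E[X_{t+1} | X_t, ...] = c + sum_i phi_i X_{t+1-i}.
Substitute known values:
  E[X_{t+1} | ...] = 1 + (0.566) * (6) + (-0.211) * (4) + (-0.073) * (-7)
                   = 4.0630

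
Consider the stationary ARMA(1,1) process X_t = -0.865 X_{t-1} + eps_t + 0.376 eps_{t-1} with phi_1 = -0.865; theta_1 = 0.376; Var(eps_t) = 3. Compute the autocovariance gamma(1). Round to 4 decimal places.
\gamma(1) = -3.9316

Multiply the model equation by X_{t-k} and take expectations. With theta_0 = psi_0 = 1 and psi_j the MA(infinity) weights, this gives
  gamma(k) - sum_i phi_i gamma(k-i) = c_k,
  c_k = sigma^2 * sum_{j=k..q} theta_j psi_{j-k}   (c_k = 0 for k > q),
using gamma(-m) = gamma(m).
psi-weights needed (psi_j = theta_j + sum_i phi_i psi_{j-i}):
  psi_1 = theta_1 + phi_1 = 0.376 + (-0.865) = -0.489
Right-hand sides:
  c_0 = sigma^2 (1 + theta_1 psi_1) = 3 * (1 + (0.376)(-0.489)) = 3 * 0.816136 = 2.448408
  c_1 = sigma^2 theta_1 = 3 * (0.376) = 1.128
  c_2 = 0
Equations for k = 0 and k = 1 (AR order 1):
  gamma(0) = phi_1 gamma(1) + c_0
  gamma(1) = phi_1 gamma(0) + c_1
Substituting the second into the first: gamma(0) (1 - phi_1^2) = c_0 + phi_1 c_1, so
  gamma(0) = (c_0 + phi_1 c_1) / (1 - phi_1^2) = (2.448408 + (-0.865)(1.128)) / (1 - (-0.865)^2) = 1.472688 / 0.251775 = 5.849223.
  gamma(1) = phi_1 gamma(0) + c_1 = (-0.865)(5.849223) + (1.128) = -3.931577.
Therefore gamma(1) = -3.9316 (to 4 decimal places).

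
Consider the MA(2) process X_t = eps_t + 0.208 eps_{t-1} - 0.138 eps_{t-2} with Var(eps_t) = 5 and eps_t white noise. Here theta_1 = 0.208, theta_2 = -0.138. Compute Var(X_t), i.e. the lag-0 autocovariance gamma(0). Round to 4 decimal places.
\gamma(0) = 5.3115

For an MA(q) process X_t = eps_t + sum_i theta_i eps_{t-i} with
Var(eps_t) = sigma^2, the variance is
  gamma(0) = sigma^2 * (1 + sum_i theta_i^2).
  sum_i theta_i^2 = (0.208)^2 + (-0.138)^2 = 0.043264 + 0.019044 = 0.062308.
  gamma(0) = 5 * (1 + 0.062308) = 5 * 1.062308 = 5.31154, which rounds to 5.3115.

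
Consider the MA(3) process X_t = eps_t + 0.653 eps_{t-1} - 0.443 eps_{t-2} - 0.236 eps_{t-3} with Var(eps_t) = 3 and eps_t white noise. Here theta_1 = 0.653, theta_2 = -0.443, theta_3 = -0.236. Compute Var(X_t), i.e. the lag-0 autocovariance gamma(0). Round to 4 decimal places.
\gamma(0) = 5.0351

For an MA(q) process X_t = eps_t + sum_i theta_i eps_{t-i} with
Var(eps_t) = sigma^2, the variance is
  gamma(0) = sigma^2 * (1 + sum_i theta_i^2).
  sum_i theta_i^2 = (0.653)^2 + (-0.443)^2 + (-0.236)^2 = 0.426409 + 0.196249 + 0.055696 = 0.678354.
  gamma(0) = 3 * (1 + 0.678354) = 3 * 1.678354 = 5.035062, which rounds to 5.0351.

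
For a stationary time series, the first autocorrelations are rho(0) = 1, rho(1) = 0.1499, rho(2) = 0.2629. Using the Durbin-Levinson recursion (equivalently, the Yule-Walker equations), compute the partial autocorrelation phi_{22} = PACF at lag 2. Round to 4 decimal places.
\phi_{22} = 0.2460

The PACF at lag k is phi_{kk}, the last component of the solution
to the Yule-Walker system G_k phi = r_k where
  (G_k)_{ij} = rho(|i - j|), (r_k)_i = rho(i), i,j = 1..k.
Equivalently, Durbin-Levinson gives phi_{kk} iteratively:
  phi_{11} = rho(1)
  phi_{kk} = [rho(k) - sum_{j=1..k-1} phi_{k-1,j} rho(k-j)]
            / [1 - sum_{j=1..k-1} phi_{k-1,j} rho(j)],
  phi_{k,j} = phi_{k-1,j} - phi_{kk} phi_{k-1,k-j},  j = 1..k-1.
Step k = 1:
  phi_11 = rho(1) = 0.1499.
Step k = 2:
  phi_22 = [rho(2) - phi_11 rho(1)] / [1 - phi_11 rho(1)] = [0.2629 - (0.1499)(0.1499)] / [1 - (0.1499)(0.1499)]
         = 0.24042999 / 0.97752999 = 0.246.
Therefore phi_{22} = 0.2460.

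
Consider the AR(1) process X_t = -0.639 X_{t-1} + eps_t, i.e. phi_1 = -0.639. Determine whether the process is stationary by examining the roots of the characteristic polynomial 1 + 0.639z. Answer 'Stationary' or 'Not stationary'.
\text{Stationary}

The AR(p) characteristic polynomial is P(z) = 1 + 0.639z.
Stationarity requires all roots to lie outside the unit circle, i.e. |z| > 1 for every root.
This is linear in z: 1 + (0.639) z = 0  =>  z = -1/(0.639) = -1.564945,  |z| = 1.564945.
Moduli of all roots: 1.5649.
All moduli strictly greater than 1? Yes.
Verdict: Stationary.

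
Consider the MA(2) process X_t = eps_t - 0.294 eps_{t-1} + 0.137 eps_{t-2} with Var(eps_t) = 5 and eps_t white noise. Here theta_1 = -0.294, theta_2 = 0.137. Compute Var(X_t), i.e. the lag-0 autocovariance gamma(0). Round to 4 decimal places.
\gamma(0) = 5.5260

For an MA(q) process X_t = eps_t + sum_i theta_i eps_{t-i} with
Var(eps_t) = sigma^2, the variance is
  gamma(0) = sigma^2 * (1 + sum_i theta_i^2).
  sum_i theta_i^2 = (-0.294)^2 + (0.137)^2 = 0.086436 + 0.018769 = 0.105205.
  gamma(0) = 5 * (1 + 0.105205) = 5 * 1.105205 = 5.526025, which rounds to 5.5260.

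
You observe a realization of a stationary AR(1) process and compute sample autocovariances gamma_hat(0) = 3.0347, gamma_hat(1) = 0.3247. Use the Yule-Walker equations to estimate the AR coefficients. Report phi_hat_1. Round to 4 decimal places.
\hat\phi_{1} = 0.1070

The Yule-Walker equations for an AR(p) process read, in matrix form,
  Gamma_p phi = r_p,   with   (Gamma_p)_{ij} = gamma(|i - j|),
                       (r_p)_i = gamma(i),   i,j = 1..p.
Substitute the sample gammas (Toeplitz matrix and right-hand side of size 1):
  Gamma_p = [[3.0347]]
  r_p     = [0.3247]
With p = 1 this is the single equation gamma(0) phi_1 = gamma(1):
  phi_hat_1 = gamma(1) / gamma(0) = 0.3247 / 3.0347 = 0.1070.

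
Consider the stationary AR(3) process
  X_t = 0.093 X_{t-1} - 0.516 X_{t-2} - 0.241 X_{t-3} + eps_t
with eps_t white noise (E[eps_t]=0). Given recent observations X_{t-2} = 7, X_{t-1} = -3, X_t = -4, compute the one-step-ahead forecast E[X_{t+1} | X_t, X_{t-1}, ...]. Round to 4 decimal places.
E[X_{t+1} \mid \mathcal F_t] = -0.5110

For an AR(p) model X_t = c + sum_i phi_i X_{t-i} + eps_t, the
one-step-ahead conditional mean is
  E[X_{t+1} | X_t, ...] = c + sum_i phi_i X_{t+1-i}.
Substitute known values:
  E[X_{t+1} | ...] = (0.093) * (-4) + (-0.516) * (-3) + (-0.241) * (7)
                   = -0.5110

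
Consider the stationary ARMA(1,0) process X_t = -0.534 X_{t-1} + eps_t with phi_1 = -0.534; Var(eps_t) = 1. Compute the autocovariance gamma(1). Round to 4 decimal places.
\gamma(1) = -0.7470

Multiply the model equation by X_{t-k} and take expectations. With theta_0 = psi_0 = 1 and psi_j the MA(infinity) weights, this gives
  gamma(k) - sum_i phi_i gamma(k-i) = c_k,
  c_k = sigma^2 * sum_{j=k..q} theta_j psi_{j-k}   (c_k = 0 for k > q),
using gamma(-m) = gamma(m).
Pure AR (q = 0): c_0 = sigma^2 = 1, c_k = 0 for k >= 1.
Equations for k = 0 and k = 1 (AR order 1):
  gamma(0) = phi_1 gamma(1) + c_0
  gamma(1) = phi_1 gamma(0) + c_1
Substituting the second into the first: gamma(0) (1 - phi_1^2) = c_0 + phi_1 c_1, so
  gamma(0) = c_0 / (1 - phi_1^2) = 1 / (1 - (-0.534)^2) = 1 / 0.714844 = 1.398907.
  gamma(1) = phi_1 gamma(0) = (-0.534)(1.398907) = -0.747016.
Therefore gamma(1) = -0.7470 (to 4 decimal places).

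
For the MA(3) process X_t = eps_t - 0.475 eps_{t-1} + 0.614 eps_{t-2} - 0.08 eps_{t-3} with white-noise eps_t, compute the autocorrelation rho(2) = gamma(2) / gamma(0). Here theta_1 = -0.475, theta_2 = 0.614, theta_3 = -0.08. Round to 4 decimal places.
\rho(2) = 0.4052

For an MA(q) process with theta_0 = 1, the autocovariance is
  gamma(k) = sigma^2 * sum_{i=0..q-k} theta_i * theta_{i+k},
and rho(k) = gamma(k) / gamma(0). Sigma^2 cancels.
  numerator   = (1)*(0.614) + (-0.475)*(-0.08) = 0.652.
  denominator = (1)^2 + (-0.475)^2 + (0.614)^2 + (-0.08)^2 = 1.609021.
  rho(2) = 0.652 / 1.609021 = 0.4052.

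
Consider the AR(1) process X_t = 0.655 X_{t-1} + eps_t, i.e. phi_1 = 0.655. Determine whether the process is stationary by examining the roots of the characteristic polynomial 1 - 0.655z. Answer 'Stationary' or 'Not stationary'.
\text{Stationary}

The AR(p) characteristic polynomial is P(z) = 1 - 0.655z.
Stationarity requires all roots to lie outside the unit circle, i.e. |z| > 1 for every root.
This is linear in z: 1 + (-0.655) z = 0  =>  z = -1/(-0.655) = 1.526718,  |z| = 1.526718.
Moduli of all roots: 1.5267.
All moduli strictly greater than 1? Yes.
Verdict: Stationary.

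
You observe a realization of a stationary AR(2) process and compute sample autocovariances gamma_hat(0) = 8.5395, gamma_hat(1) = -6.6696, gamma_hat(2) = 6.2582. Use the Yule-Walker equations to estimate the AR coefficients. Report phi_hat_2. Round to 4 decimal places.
\hat\phi_{2} = 0.3150

The Yule-Walker equations for an AR(p) process read, in matrix form,
  Gamma_p phi = r_p,   with   (Gamma_p)_{ij} = gamma(|i - j|),
                       (r_p)_i = gamma(i),   i,j = 1..p.
Substitute the sample gammas (Toeplitz matrix and right-hand side of size 2):
  Gamma_p = [[8.5395, -6.6696], [-6.6696, 8.5395]]
  r_p     = [-6.6696, 6.2582]
Written out:
  8.5395 phi_1 - 6.6696 phi_2 = -6.6696
  -6.6696 phi_1 + 8.5395 phi_2 = 6.2582
Solve by Cramer's rule:
  det = gamma(0)^2 - gamma(1)^2 = (8.5395)^2 - (-6.6696)^2 = 72.92306025 - 44.48356416 = 28.43949609
  phi_hat_1 = [gamma(1) gamma(0) - gamma(1) gamma(2)] / det = [(-6.6696)(8.5395) - (-6.6696)(6.2582)] / 28.43949609 = -15.21535848 / 28.43949609 = -0.535
  phi_hat_2 = [gamma(0) gamma(2) - gamma(1)^2] / det = [(8.5395)(6.2582) - (-6.6696)^2] / 28.43949609 = 8.95833474 / 28.43949609 = 0.315
So phi_hat = [-0.5350, 0.3150].
Therefore phi_hat_2 = 0.3150.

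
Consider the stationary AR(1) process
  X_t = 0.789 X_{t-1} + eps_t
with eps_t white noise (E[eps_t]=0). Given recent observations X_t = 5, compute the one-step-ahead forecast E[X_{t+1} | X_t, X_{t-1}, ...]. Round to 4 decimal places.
E[X_{t+1} \mid \mathcal F_t] = 3.9450

For an AR(p) model X_t = c + sum_i phi_i X_{t-i} + eps_t, the
one-step-ahead conditional mean is
  E[X_{t+1} | X_t, ...] = c + sum_i phi_i X_{t+1-i}.
Substitute known values:
  E[X_{t+1} | ...] = (0.789) * (5)
                   = 3.9450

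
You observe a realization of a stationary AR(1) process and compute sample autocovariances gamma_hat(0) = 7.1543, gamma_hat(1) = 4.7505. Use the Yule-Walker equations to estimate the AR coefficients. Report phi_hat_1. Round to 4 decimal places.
\hat\phi_{1} = 0.6640

The Yule-Walker equations for an AR(p) process read, in matrix form,
  Gamma_p phi = r_p,   with   (Gamma_p)_{ij} = gamma(|i - j|),
                       (r_p)_i = gamma(i),   i,j = 1..p.
Substitute the sample gammas (Toeplitz matrix and right-hand side of size 1):
  Gamma_p = [[7.1543]]
  r_p     = [4.7505]
With p = 1 this is the single equation gamma(0) phi_1 = gamma(1):
  phi_hat_1 = gamma(1) / gamma(0) = 4.7505 / 7.1543 = 0.6640.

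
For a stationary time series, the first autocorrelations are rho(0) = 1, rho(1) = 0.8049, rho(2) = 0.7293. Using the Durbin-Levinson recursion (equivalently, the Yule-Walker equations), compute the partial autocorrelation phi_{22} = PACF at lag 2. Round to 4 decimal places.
\phi_{22} = 0.2313

The PACF at lag k is phi_{kk}, the last component of the solution
to the Yule-Walker system G_k phi = r_k where
  (G_k)_{ij} = rho(|i - j|), (r_k)_i = rho(i), i,j = 1..k.
Equivalently, Durbin-Levinson gives phi_{kk} iteratively:
  phi_{11} = rho(1)
  phi_{kk} = [rho(k) - sum_{j=1..k-1} phi_{k-1,j} rho(k-j)]
            / [1 - sum_{j=1..k-1} phi_{k-1,j} rho(j)],
  phi_{k,j} = phi_{k-1,j} - phi_{kk} phi_{k-1,k-j},  j = 1..k-1.
Step k = 1:
  phi_11 = rho(1) = 0.8049.
Step k = 2:
  phi_22 = [rho(2) - phi_11 rho(1)] / [1 - phi_11 rho(1)] = [0.7293 - (0.8049)(0.8049)] / [1 - (0.8049)(0.8049)]
         = 0.08143599 / 0.35213599 = 0.2313.
Therefore phi_{22} = 0.2313.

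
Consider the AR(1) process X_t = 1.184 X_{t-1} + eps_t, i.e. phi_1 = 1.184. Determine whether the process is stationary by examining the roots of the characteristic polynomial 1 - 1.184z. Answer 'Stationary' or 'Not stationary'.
\text{Not stationary}

The AR(p) characteristic polynomial is P(z) = 1 - 1.184z.
Stationarity requires all roots to lie outside the unit circle, i.e. |z| > 1 for every root.
This is linear in z: 1 + (-1.184) z = 0  =>  z = -1/(-1.184) = 0.844595,  |z| = 0.844595.
Moduli of all roots: 0.8446.
All moduli strictly greater than 1? No.
Verdict: Not stationary.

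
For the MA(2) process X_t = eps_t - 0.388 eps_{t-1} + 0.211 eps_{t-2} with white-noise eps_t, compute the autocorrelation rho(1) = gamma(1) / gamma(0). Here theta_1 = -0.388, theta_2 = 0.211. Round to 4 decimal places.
\rho(1) = -0.3932

For an MA(q) process with theta_0 = 1, the autocovariance is
  gamma(k) = sigma^2 * sum_{i=0..q-k} theta_i * theta_{i+k},
and rho(k) = gamma(k) / gamma(0). Sigma^2 cancels.
  numerator   = (1)*(-0.388) + (-0.388)*(0.211) = -0.469868.
  denominator = (1)^2 + (-0.388)^2 + (0.211)^2 = 1.195065.
  rho(1) = -0.469868 / 1.195065 = -0.3932.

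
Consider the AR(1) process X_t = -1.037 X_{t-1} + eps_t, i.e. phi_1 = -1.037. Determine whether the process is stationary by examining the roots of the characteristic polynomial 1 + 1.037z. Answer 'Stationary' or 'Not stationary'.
\text{Not stationary}

The AR(p) characteristic polynomial is P(z) = 1 + 1.037z.
Stationarity requires all roots to lie outside the unit circle, i.e. |z| > 1 for every root.
This is linear in z: 1 + (1.037) z = 0  =>  z = -1/(1.037) = -0.96432,  |z| = 0.96432.
Moduli of all roots: 0.9643.
All moduli strictly greater than 1? No.
Verdict: Not stationary.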